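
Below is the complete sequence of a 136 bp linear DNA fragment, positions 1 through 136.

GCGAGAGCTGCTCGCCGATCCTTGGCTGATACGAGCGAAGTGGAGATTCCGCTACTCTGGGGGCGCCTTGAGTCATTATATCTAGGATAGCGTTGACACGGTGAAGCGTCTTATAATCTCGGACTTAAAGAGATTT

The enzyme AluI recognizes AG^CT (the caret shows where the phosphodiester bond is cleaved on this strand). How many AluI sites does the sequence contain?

1

AGCT occurs starting at position 6.
AluI cuts at 1 site.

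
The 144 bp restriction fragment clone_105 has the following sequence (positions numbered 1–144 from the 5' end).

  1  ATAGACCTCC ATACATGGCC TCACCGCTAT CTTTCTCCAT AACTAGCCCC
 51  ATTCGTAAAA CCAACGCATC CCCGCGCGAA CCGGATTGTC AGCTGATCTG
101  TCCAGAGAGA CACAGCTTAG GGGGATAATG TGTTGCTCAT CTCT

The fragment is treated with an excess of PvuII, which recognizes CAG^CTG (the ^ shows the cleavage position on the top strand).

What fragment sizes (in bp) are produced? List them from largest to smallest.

92, 52 bp

The PvuII site (CAGCTG) starts at position 90.
PvuII cuts after base 3 of each site, so after position 92.
Linear molecule, 1 cut → 2 fragments:
  1–92 → 92 bp
  93–144 → 52 bp
Sorted largest to smallest: 92, 52 bp.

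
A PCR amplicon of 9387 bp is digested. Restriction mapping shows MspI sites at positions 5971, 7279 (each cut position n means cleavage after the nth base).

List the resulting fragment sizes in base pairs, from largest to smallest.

Linear molecule, 2 cuts → 3 fragments:
  5971 − 0 = 5971 bp
  7279 − 5971 = 1308 bp
  9387 − 7279 = 2108 bp
Sorted largest to smallest: 5971, 2108, 1308 bp.

5971, 2108, 1308 bp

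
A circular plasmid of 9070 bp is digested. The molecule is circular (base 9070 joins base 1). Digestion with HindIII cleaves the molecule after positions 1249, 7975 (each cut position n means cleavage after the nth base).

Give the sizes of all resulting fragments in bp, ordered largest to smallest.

Circular molecule, 2 cuts → 2 fragments:
  7975 − 1249 = 6726 bp
  wrap: 9070 − 7975 + 1249 = 2344 bp
Sorted largest to smallest: 6726, 2344 bp.

6726, 2344 bp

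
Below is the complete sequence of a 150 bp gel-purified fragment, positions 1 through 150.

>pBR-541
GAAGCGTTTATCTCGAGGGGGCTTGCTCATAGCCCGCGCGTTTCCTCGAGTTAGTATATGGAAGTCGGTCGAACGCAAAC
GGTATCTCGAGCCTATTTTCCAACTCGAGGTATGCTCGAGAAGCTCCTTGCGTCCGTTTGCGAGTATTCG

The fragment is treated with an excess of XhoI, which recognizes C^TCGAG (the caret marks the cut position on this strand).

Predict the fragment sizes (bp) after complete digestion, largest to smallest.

XhoI sites (CTCGAG) start at positions 12, 45, 86, 104, 115.
XhoI cuts after the first base of each site, so after positions 12, 45, 86, 104, 115.
Linear molecule, 5 cuts → 6 fragments:
  1–12 → 12 bp
  13–45 → 33 bp
  46–86 → 41 bp
  87–104 → 18 bp
  105–115 → 11 bp
  116–150 → 35 bp
Sorted largest to smallest: 41, 35, 33, 18, 12, 11 bp.

41, 35, 33, 18, 12, 11 bp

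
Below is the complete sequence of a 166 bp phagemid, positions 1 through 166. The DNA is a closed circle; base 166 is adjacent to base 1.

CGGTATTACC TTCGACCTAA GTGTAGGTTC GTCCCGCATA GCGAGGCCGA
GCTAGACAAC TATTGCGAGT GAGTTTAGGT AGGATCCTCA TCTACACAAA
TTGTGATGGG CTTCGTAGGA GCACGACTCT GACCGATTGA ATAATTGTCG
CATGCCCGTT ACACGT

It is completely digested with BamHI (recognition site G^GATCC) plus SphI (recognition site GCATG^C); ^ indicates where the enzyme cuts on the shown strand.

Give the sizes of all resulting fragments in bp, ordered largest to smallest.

94, 72 bp

The BamHI site (GGATCC) starts at position 82.
BamHI cuts after the first base of each site, so after position 82.
The SphI site (GCATGC) starts at position 150.
SphI cuts after base 5 of each site (before the last base), so after position 154.
Combined cut positions: 82, 154.
Circular molecule, 2 cuts → 2 fragments:
  83–154 → 72 bp
  155–166 then 1–82 → 12 + 82 = 94 bp
Sorted largest to smallest: 94, 72 bp.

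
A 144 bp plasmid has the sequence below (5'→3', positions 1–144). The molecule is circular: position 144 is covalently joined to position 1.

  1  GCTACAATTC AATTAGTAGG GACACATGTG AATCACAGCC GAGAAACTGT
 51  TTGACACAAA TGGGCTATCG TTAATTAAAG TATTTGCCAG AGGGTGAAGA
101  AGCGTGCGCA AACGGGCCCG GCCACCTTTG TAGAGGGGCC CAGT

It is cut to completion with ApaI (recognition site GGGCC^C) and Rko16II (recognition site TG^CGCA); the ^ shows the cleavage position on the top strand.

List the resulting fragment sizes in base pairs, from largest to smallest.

ApaI sites (GGGCCC) start at positions 114, 136.
ApaI cuts after base 5 of each site (before the last base), so after positions 118, 140.
The Rko16II site (TGCGCA) starts at position 105.
Rko16II cuts after base 2 of each site, so after position 106.
Combined cut positions: 106, 118, 140.
Circular molecule, 3 cuts → 3 fragments:
  107–118 → 12 bp
  119–140 → 22 bp
  141–144 then 1–106 → 4 + 106 = 110 bp
Sorted largest to smallest: 110, 22, 12 bp.

110, 22, 12 bp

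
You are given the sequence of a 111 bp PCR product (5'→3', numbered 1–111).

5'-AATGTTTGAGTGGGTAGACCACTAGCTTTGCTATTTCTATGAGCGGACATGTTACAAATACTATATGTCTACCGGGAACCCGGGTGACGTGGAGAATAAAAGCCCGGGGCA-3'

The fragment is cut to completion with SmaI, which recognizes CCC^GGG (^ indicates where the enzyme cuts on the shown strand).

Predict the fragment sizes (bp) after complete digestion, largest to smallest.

SmaI sites (CCCGGG) start at positions 79, 103.
SmaI cuts after base 3 of each site, so after positions 81, 105.
Linear molecule, 2 cuts → 3 fragments:
  1–81 → 81 bp
  82–105 → 24 bp
  106–111 → 6 bp
Sorted largest to smallest: 81, 24, 6 bp.

81, 24, 6 bp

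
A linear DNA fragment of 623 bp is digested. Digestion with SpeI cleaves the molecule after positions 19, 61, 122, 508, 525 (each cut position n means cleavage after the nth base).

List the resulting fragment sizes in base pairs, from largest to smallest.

386, 98, 61, 42, 19, 17 bp

Linear molecule, 5 cuts → 6 fragments:
  19 − 0 = 19 bp
  61 − 19 = 42 bp
  122 − 61 = 61 bp
  508 − 122 = 386 bp
  525 − 508 = 17 bp
  623 − 525 = 98 bp
Sorted largest to smallest: 386, 98, 61, 42, 19, 17 bp.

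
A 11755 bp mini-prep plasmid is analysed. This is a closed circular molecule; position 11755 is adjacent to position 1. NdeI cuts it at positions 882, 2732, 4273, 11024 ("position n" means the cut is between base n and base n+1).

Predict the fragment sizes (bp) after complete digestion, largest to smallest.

Circular molecule, 4 cuts → 4 fragments:
  2732 − 882 = 1850 bp
  4273 − 2732 = 1541 bp
  11024 − 4273 = 6751 bp
  wrap: 11755 − 11024 + 882 = 1613 bp
Sorted largest to smallest: 6751, 1850, 1613, 1541 bp.

6751, 1850, 1613, 1541 bp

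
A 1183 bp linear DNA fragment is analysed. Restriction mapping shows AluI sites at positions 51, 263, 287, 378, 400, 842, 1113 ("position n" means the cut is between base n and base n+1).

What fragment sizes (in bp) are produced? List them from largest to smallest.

Linear molecule, 7 cuts → 8 fragments:
  51 − 0 = 51 bp
  263 − 51 = 212 bp
  287 − 263 = 24 bp
  378 − 287 = 91 bp
  400 − 378 = 22 bp
  842 − 400 = 442 bp
  1113 − 842 = 271 bp
  1183 − 1113 = 70 bp
Sorted largest to smallest: 442, 271, 212, 91, 70, 51, 24, 22 bp.

442, 271, 212, 91, 70, 51, 24, 22 bp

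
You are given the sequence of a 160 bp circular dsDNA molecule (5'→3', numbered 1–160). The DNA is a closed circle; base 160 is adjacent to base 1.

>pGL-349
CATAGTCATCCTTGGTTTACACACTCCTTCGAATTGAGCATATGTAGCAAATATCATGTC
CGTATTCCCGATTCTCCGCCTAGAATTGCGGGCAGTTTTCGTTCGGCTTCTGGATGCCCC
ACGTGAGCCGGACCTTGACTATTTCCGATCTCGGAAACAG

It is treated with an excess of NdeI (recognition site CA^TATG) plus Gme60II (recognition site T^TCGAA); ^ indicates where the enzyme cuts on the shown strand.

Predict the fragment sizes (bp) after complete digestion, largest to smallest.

The NdeI site (CATATG) starts at position 39.
NdeI cuts after base 2 of each site, so after position 40.
The Gme60II site (TTCGAA) starts at position 28.
Gme60II cuts after the first base of each site, so after position 28.
Combined cut positions: 28, 40.
Circular molecule, 2 cuts → 2 fragments:
  29–40 → 12 bp
  41–160 then 1–28 → 120 + 28 = 148 bp
Sorted largest to smallest: 148, 12 bp.

148, 12 bp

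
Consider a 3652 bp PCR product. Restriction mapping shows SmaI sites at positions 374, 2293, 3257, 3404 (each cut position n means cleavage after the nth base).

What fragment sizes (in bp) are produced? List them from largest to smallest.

1919, 964, 374, 248, 147 bp

Linear molecule, 4 cuts → 5 fragments:
  374 − 0 = 374 bp
  2293 − 374 = 1919 bp
  3257 − 2293 = 964 bp
  3404 − 3257 = 147 bp
  3652 − 3404 = 248 bp
Sorted largest to smallest: 1919, 964, 374, 248, 147 bp.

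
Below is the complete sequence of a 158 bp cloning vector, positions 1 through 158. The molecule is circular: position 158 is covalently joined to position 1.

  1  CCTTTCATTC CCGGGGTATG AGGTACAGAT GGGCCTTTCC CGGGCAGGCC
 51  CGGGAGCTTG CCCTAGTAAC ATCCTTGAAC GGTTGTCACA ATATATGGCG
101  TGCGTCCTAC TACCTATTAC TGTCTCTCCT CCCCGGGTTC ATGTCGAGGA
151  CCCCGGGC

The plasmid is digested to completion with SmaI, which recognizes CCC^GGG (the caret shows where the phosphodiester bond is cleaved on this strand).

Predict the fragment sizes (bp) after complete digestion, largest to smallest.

SmaI sites (CCCGGG) start at positions 10, 39, 49, 132, 152.
SmaI cuts after base 3 of each site, so after positions 12, 41, 51, 134, 154.
Circular molecule, 5 cuts → 5 fragments:
  13–41 → 29 bp
  42–51 → 10 bp
  52–134 → 83 bp
  135–154 → 20 bp
  155–158 then 1–12 → 4 + 12 = 16 bp
Sorted largest to smallest: 83, 29, 20, 16, 10 bp.

83, 29, 20, 16, 10 bp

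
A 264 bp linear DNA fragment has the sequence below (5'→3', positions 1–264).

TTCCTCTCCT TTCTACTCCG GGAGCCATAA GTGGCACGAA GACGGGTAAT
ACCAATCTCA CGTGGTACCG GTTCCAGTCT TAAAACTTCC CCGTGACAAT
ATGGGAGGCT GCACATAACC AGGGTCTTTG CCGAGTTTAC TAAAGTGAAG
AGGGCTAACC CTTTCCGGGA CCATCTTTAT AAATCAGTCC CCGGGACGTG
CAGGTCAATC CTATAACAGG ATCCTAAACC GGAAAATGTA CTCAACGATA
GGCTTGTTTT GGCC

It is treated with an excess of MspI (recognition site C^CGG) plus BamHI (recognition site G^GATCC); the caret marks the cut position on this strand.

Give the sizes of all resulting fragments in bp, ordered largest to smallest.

97, 50, 35, 28, 26, 18, 10 bp

MspI sites (CCGG) start at positions 18, 68, 165, 191, 229.
MspI cuts after the first base of each site, so after positions 18, 68, 165, 191, 229.
The BamHI site (GGATCC) starts at position 219.
BamHI cuts after the first base of each site, so after position 219.
Combined cut positions: 18, 68, 165, 191, 219, 229.
Linear molecule, 6 cuts → 7 fragments:
  1–18 → 18 bp
  19–68 → 50 bp
  69–165 → 97 bp
  166–191 → 26 bp
  192–219 → 28 bp
  220–229 → 10 bp
  230–264 → 35 bp
Sorted largest to smallest: 97, 50, 35, 28, 26, 18, 10 bp.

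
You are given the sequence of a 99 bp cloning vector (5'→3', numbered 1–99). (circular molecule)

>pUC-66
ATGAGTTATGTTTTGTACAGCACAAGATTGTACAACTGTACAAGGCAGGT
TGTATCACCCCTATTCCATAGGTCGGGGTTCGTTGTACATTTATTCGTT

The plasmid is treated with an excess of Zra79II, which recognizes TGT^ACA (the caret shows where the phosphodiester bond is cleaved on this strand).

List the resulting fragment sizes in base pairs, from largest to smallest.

47, 29, 15, 8 bp

Zra79II sites (TGTACA) start at positions 14, 29, 37, 84.
Zra79II cuts after base 3 of each site, so after positions 16, 31, 39, 86.
Circular molecule, 4 cuts → 4 fragments:
  17–31 → 15 bp
  32–39 → 8 bp
  40–86 → 47 bp
  87–99 then 1–16 → 13 + 16 = 29 bp
Sorted largest to smallest: 47, 29, 15, 8 bp.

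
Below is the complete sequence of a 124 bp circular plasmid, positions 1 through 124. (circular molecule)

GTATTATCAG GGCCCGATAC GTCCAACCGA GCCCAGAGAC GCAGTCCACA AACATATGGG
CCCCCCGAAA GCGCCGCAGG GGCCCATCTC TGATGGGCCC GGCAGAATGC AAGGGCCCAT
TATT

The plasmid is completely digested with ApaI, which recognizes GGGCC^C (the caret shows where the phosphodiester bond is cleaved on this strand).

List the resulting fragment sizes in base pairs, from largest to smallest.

ApaI sites (GGGCCC) start at positions 10, 58, 80, 95, 113.
ApaI cuts after base 5 of each site (before the last base), so after positions 14, 62, 84, 99, 117.
Circular molecule, 5 cuts → 5 fragments:
  15–62 → 48 bp
  63–84 → 22 bp
  85–99 → 15 bp
  100–117 → 18 bp
  118–124 then 1–14 → 7 + 14 = 21 bp
Sorted largest to smallest: 48, 22, 21, 18, 15 bp.

48, 22, 21, 18, 15 bp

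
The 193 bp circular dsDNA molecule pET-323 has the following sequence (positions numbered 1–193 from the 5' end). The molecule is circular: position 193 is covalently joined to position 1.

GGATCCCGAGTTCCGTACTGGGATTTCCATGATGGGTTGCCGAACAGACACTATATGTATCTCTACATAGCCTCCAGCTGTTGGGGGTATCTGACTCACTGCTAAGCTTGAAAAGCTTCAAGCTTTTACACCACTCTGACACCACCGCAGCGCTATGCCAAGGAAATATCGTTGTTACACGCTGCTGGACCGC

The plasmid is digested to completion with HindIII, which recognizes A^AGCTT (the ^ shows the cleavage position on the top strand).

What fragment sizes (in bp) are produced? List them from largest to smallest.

177, 9, 7 bp

HindIII sites (AAGCTT) start at positions 104, 113, 120.
HindIII cuts after the first base of each site, so after positions 104, 113, 120.
Circular molecule, 3 cuts → 3 fragments:
  105–113 → 9 bp
  114–120 → 7 bp
  121–193 then 1–104 → 73 + 104 = 177 bp
Sorted largest to smallest: 177, 9, 7 bp.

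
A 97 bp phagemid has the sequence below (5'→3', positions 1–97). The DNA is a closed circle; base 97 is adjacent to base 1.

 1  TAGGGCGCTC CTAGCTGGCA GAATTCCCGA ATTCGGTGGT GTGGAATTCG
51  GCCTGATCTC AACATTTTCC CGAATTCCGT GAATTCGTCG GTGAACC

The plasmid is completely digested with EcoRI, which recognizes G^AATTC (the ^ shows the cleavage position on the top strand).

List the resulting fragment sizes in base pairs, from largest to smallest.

37, 28, 15, 9, 8 bp

EcoRI sites (GAATTC) start at positions 21, 29, 44, 72, 81.
EcoRI cuts after the first base of each site, so after positions 21, 29, 44, 72, 81.
Circular molecule, 5 cuts → 5 fragments:
  22–29 → 8 bp
  30–44 → 15 bp
  45–72 → 28 bp
  73–81 → 9 bp
  82–97 then 1–21 → 16 + 21 = 37 bp
Sorted largest to smallest: 37, 28, 15, 9, 8 bp.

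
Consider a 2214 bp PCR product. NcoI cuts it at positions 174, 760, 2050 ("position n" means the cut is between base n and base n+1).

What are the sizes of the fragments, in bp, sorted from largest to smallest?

Linear molecule, 3 cuts → 4 fragments:
  174 − 0 = 174 bp
  760 − 174 = 586 bp
  2050 − 760 = 1290 bp
  2214 − 2050 = 164 bp
Sorted largest to smallest: 1290, 586, 174, 164 bp.

1290, 586, 174, 164 bp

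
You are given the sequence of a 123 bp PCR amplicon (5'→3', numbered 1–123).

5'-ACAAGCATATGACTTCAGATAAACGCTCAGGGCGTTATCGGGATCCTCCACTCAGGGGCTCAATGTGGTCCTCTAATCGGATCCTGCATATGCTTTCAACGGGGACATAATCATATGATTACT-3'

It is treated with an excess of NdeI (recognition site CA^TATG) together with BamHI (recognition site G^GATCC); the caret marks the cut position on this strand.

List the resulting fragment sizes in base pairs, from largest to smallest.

NdeI sites (CATATG) start at positions 6, 87, 112.
NdeI cuts after base 2 of each site, so after positions 7, 88, 113.
BamHI sites (GGATCC) start at positions 41, 79.
BamHI cuts after the first base of each site, so after positions 41, 79.
Combined cut positions: 7, 41, 79, 88, 113.
Linear molecule, 5 cuts → 6 fragments:
  1–7 → 7 bp
  8–41 → 34 bp
  42–79 → 38 bp
  80–88 → 9 bp
  89–113 → 25 bp
  114–123 → 10 bp
Sorted largest to smallest: 38, 34, 25, 10, 9, 7 bp.

38, 34, 25, 10, 9, 7 bp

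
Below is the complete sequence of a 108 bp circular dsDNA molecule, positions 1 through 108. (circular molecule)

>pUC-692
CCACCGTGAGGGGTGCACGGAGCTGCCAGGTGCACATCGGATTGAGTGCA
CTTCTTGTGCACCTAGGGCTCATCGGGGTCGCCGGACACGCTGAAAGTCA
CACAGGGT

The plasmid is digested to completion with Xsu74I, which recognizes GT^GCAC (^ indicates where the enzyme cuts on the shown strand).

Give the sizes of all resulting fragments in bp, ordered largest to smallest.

64, 17, 16, 11 bp

Xsu74I sites (GTGCAC) start at positions 13, 30, 46, 57.
Xsu74I cuts after base 2 of each site, so after positions 14, 31, 47, 58.
Circular molecule, 4 cuts → 4 fragments:
  15–31 → 17 bp
  32–47 → 16 bp
  48–58 → 11 bp
  59–108 then 1–14 → 50 + 14 = 64 bp
Sorted largest to smallest: 64, 17, 16, 11 bp.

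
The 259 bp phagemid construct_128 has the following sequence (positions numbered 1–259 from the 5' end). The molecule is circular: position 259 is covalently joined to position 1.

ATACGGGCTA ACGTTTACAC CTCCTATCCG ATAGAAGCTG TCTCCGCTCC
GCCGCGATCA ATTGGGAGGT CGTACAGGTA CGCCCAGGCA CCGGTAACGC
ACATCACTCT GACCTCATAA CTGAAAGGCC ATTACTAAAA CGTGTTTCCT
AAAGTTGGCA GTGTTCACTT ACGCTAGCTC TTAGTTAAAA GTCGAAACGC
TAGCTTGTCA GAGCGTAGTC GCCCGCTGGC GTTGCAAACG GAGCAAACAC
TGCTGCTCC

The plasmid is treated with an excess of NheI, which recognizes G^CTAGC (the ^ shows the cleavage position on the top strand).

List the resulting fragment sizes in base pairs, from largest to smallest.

NheI sites (GCTAGC) start at positions 173, 199.
NheI cuts after the first base of each site, so after positions 173, 199.
Circular molecule, 2 cuts → 2 fragments:
  174–199 → 26 bp
  200–259 then 1–173 → 60 + 173 = 233 bp
Sorted largest to smallest: 233, 26 bp.

233, 26 bp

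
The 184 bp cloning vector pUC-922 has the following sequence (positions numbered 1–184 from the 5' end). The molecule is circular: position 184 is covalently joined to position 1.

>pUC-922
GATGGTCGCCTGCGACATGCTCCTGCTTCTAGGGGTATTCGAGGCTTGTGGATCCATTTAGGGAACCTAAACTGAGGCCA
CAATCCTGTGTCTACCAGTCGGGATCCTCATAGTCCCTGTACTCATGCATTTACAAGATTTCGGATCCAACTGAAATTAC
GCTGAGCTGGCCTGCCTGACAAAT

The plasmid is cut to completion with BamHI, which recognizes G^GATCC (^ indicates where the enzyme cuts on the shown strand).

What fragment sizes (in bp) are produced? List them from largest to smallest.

BamHI sites (GGATCC) start at positions 50, 102, 143.
BamHI cuts after the first base of each site, so after positions 50, 102, 143.
Circular molecule, 3 cuts → 3 fragments:
  51–102 → 52 bp
  103–143 → 41 bp
  144–184 then 1–50 → 41 + 50 = 91 bp
Sorted largest to smallest: 91, 52, 41 bp.

91, 52, 41 bp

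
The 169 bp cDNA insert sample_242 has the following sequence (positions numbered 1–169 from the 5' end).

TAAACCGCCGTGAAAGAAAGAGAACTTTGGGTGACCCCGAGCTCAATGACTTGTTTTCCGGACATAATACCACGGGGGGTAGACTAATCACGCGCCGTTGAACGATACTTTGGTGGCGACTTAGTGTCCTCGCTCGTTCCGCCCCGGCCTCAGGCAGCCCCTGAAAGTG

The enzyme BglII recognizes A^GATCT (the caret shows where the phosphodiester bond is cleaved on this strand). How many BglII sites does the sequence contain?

No occurrence of AGATCT is present in the sequence.
BglII does not cut: 0 sites.

0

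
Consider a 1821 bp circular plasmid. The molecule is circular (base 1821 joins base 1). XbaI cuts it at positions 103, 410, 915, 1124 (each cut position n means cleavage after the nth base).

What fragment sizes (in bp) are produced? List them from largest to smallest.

800, 505, 307, 209 bp

Circular molecule, 4 cuts → 4 fragments:
  410 − 103 = 307 bp
  915 − 410 = 505 bp
  1124 − 915 = 209 bp
  wrap: 1821 − 1124 + 103 = 800 bp
Sorted largest to smallest: 800, 505, 307, 209 bp.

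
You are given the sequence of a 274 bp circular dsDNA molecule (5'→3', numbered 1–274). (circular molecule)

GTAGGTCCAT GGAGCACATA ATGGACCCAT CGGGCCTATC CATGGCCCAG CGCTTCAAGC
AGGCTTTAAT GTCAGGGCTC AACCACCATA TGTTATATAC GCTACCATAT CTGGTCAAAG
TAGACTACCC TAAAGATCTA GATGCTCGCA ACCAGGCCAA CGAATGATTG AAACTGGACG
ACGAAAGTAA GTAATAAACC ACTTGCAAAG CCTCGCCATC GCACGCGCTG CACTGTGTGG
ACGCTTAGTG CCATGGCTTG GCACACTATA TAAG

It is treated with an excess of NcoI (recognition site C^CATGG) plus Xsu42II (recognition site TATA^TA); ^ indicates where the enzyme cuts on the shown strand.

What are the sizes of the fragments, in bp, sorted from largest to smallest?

NcoI sites (CCATGG) start at positions 7, 40, 251.
NcoI cuts after the first base of each site, so after positions 7, 40, 251.
Xsu42II sites (TATATA) start at positions 94, 267.
Xsu42II cuts after base 4 of each site, so after positions 97, 270.
Combined cut positions: 7, 40, 97, 251, 270.
Circular molecule, 5 cuts → 5 fragments:
  8–40 → 33 bp
  41–97 → 57 bp
  98–251 → 154 bp
  252–270 → 19 bp
  271–274 then 1–7 → 4 + 7 = 11 bp
Sorted largest to smallest: 154, 57, 33, 19, 11 bp.

154, 57, 33, 19, 11 bp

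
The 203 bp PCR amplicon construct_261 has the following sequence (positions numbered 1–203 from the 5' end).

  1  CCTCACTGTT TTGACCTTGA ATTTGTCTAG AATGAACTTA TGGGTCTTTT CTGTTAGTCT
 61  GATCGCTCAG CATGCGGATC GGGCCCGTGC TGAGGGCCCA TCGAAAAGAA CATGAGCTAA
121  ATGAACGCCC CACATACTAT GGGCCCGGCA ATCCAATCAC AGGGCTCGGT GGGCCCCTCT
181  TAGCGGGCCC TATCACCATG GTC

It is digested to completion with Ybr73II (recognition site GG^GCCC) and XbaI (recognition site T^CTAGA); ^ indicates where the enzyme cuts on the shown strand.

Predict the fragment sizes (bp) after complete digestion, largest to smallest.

56, 47, 30, 26, 17, 14, 13 bp

Ybr73II sites (GGGCCC) start at positions 81, 94, 141, 171, 185.
Ybr73II cuts after base 2 of each site, so after positions 82, 95, 142, 172, 186.
The XbaI site (TCTAGA) starts at position 26.
XbaI cuts after the first base of each site, so after position 26.
Combined cut positions: 26, 82, 95, 142, 172, 186.
Linear molecule, 6 cuts → 7 fragments:
  1–26 → 26 bp
  27–82 → 56 bp
  83–95 → 13 bp
  96–142 → 47 bp
  143–172 → 30 bp
  173–186 → 14 bp
  187–203 → 17 bp
Sorted largest to smallest: 56, 47, 30, 26, 17, 14, 13 bp.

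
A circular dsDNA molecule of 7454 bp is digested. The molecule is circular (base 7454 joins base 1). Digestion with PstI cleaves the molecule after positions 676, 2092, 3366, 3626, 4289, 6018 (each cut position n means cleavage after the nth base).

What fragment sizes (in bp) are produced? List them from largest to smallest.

Circular molecule, 6 cuts → 6 fragments:
  2092 − 676 = 1416 bp
  3366 − 2092 = 1274 bp
  3626 − 3366 = 260 bp
  4289 − 3626 = 663 bp
  6018 − 4289 = 1729 bp
  wrap: 7454 − 6018 + 676 = 2112 bp
Sorted largest to smallest: 2112, 1729, 1416, 1274, 663, 260 bp.

2112, 1729, 1416, 1274, 663, 260 bp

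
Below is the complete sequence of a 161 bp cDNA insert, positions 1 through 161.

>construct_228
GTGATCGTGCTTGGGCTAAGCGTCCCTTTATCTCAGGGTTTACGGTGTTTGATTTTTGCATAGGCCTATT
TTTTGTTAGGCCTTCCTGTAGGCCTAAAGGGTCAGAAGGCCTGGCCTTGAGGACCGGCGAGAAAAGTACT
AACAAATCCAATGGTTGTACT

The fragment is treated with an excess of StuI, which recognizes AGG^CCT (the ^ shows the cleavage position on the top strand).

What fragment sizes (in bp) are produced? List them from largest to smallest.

StuI sites (AGGCCT) start at positions 62, 78, 90, 107.
StuI cuts after base 3 of each site, so after positions 64, 80, 92, 109.
Linear molecule, 4 cuts → 5 fragments:
  1–64 → 64 bp
  65–80 → 16 bp
  81–92 → 12 bp
  93–109 → 17 bp
  110–161 → 52 bp
Sorted largest to smallest: 64, 52, 17, 16, 12 bp.

64, 52, 17, 16, 12 bp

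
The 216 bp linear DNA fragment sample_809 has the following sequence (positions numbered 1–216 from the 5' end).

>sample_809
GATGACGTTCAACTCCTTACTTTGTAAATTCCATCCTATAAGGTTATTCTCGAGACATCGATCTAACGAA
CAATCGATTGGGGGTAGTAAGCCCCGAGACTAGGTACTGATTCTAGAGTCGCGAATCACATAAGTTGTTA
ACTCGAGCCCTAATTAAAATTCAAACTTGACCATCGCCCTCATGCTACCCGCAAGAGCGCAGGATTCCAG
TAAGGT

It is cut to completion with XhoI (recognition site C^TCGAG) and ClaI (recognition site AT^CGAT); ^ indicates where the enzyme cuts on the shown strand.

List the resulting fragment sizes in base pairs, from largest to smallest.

74, 68, 49, 16, 9 bp

XhoI sites (CTCGAG) start at positions 49, 142.
XhoI cuts after the first base of each site, so after positions 49, 142.
ClaI sites (ATCGAT) start at positions 57, 73.
ClaI cuts after base 2 of each site, so after positions 58, 74.
Combined cut positions: 49, 58, 74, 142.
Linear molecule, 4 cuts → 5 fragments:
  1–49 → 49 bp
  50–58 → 9 bp
  59–74 → 16 bp
  75–142 → 68 bp
  143–216 → 74 bp
Sorted largest to smallest: 74, 68, 49, 16, 9 bp.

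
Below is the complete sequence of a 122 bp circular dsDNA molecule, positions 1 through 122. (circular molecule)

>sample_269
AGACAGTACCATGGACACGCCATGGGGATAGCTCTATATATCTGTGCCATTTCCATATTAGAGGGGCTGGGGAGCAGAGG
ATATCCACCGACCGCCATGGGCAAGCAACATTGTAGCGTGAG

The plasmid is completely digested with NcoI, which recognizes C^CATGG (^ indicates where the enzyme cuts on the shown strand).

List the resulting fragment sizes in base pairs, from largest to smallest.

75, 36, 11 bp

NcoI sites (CCATGG) start at positions 9, 20, 95.
NcoI cuts after the first base of each site, so after positions 9, 20, 95.
Circular molecule, 3 cuts → 3 fragments:
  10–20 → 11 bp
  21–95 → 75 bp
  96–122 then 1–9 → 27 + 9 = 36 bp
Sorted largest to smallest: 75, 36, 11 bp.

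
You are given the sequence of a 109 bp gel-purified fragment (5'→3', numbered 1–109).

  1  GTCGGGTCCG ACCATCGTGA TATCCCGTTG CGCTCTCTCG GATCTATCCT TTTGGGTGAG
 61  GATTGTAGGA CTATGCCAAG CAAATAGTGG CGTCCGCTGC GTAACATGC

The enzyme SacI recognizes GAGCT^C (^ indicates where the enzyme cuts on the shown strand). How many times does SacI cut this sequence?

0

No occurrence of GAGCTC is present in the sequence.
SacI does not cut: 0 sites.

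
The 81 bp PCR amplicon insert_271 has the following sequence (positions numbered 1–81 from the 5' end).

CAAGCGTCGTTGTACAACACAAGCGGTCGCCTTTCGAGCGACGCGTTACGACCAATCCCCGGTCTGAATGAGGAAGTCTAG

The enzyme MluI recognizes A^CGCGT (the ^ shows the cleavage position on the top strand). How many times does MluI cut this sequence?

ACGCGT occurs starting at position 41.
MluI cuts at 1 site.

1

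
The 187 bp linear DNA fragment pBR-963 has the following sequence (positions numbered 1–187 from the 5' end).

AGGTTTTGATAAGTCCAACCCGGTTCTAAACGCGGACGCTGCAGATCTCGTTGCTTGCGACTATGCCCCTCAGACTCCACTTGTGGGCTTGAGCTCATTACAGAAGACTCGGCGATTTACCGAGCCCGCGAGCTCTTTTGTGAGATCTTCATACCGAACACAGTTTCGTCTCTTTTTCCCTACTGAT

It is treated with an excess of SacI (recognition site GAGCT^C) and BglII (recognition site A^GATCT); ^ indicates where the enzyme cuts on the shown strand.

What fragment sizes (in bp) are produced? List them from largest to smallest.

52, 44, 43, 39, 9 bp

SacI sites (GAGCTC) start at positions 91, 130.
SacI cuts after base 5 of each site (before the last base), so after positions 95, 134.
BglII sites (AGATCT) start at positions 43, 143.
BglII cuts after the first base of each site, so after positions 43, 143.
Combined cut positions: 43, 95, 134, 143.
Linear molecule, 4 cuts → 5 fragments:
  1–43 → 43 bp
  44–95 → 52 bp
  96–134 → 39 bp
  135–143 → 9 bp
  144–187 → 44 bp
Sorted largest to smallest: 52, 44, 43, 39, 9 bp.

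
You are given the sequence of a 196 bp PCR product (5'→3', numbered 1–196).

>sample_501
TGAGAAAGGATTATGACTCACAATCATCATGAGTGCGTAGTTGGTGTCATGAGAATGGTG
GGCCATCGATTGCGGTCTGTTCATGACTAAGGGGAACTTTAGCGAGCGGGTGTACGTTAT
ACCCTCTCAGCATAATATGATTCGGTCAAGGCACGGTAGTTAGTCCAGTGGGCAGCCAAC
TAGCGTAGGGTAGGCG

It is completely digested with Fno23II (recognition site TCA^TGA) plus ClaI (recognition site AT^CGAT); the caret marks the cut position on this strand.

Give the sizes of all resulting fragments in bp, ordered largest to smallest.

Fno23II sites (TCATGA) start at positions 27, 47, 81.
Fno23II cuts after base 3 of each site, so after positions 29, 49, 83.
The ClaI site (ATCGAT) starts at position 65.
ClaI cuts after base 2 of each site, so after position 66.
Combined cut positions: 29, 49, 66, 83.
Linear molecule, 4 cuts → 5 fragments:
  1–29 → 29 bp
  30–49 → 20 bp
  50–66 → 17 bp
  67–83 → 17 bp
  84–196 → 113 bp
Sorted largest to smallest: 113, 29, 20, 17, 17 bp.

113, 29, 20, 17, 17 bp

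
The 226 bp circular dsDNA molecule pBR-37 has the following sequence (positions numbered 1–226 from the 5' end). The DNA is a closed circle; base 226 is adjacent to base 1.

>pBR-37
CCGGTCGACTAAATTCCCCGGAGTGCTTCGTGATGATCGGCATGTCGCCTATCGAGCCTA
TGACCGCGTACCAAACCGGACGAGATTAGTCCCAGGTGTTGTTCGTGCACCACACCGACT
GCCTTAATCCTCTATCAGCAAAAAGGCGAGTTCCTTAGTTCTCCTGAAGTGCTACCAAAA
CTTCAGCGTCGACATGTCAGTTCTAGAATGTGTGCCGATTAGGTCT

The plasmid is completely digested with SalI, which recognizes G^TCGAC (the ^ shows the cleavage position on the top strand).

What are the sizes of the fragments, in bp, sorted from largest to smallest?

184, 42 bp

SalI sites (GTCGAC) start at positions 4, 188.
SalI cuts after the first base of each site, so after positions 4, 188.
Circular molecule, 2 cuts → 2 fragments:
  5–188 → 184 bp
  189–226 then 1–4 → 38 + 4 = 42 bp
Sorted largest to smallest: 184, 42 bp.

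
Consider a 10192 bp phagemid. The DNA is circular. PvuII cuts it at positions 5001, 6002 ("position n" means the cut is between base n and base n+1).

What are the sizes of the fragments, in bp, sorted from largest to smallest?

9191, 1001 bp

Circular molecule, 2 cuts → 2 fragments:
  6002 − 5001 = 1001 bp
  wrap: 10192 − 6002 + 5001 = 9191 bp
Sorted largest to smallest: 9191, 1001 bp.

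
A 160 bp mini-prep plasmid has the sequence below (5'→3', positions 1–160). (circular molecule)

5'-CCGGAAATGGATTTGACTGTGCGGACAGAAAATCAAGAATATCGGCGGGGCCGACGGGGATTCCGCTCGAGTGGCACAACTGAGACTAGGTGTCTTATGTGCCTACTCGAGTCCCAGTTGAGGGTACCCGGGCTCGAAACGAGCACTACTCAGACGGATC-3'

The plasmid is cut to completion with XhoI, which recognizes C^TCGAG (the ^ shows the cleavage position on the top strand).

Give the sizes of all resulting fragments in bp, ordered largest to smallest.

120, 40 bp

XhoI sites (CTCGAG) start at positions 66, 106.
XhoI cuts after the first base of each site, so after positions 66, 106.
Circular molecule, 2 cuts → 2 fragments:
  67–106 → 40 bp
  107–160 then 1–66 → 54 + 66 = 120 bp
Sorted largest to smallest: 120, 40 bp.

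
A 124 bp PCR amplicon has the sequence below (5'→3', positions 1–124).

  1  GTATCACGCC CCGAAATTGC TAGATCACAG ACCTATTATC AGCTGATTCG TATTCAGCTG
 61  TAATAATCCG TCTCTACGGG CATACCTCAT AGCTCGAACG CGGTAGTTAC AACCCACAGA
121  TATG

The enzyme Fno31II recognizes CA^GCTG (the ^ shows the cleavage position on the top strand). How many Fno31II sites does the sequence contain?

2

CAGCTG occurs starting at positions 40, 55.
Fno31II cuts at 2 sites.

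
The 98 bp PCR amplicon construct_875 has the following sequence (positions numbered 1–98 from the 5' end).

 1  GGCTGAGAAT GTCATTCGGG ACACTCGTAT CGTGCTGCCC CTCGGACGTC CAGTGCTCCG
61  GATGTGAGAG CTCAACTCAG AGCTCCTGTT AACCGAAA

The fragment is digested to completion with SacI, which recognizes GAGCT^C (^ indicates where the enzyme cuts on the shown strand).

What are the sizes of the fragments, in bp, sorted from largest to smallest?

SacI sites (GAGCTC) start at positions 68, 80.
SacI cuts after base 5 of each site (before the last base), so after positions 72, 84.
Linear molecule, 2 cuts → 3 fragments:
  1–72 → 72 bp
  73–84 → 12 bp
  85–98 → 14 bp
Sorted largest to smallest: 72, 14, 12 bp.

72, 14, 12 bp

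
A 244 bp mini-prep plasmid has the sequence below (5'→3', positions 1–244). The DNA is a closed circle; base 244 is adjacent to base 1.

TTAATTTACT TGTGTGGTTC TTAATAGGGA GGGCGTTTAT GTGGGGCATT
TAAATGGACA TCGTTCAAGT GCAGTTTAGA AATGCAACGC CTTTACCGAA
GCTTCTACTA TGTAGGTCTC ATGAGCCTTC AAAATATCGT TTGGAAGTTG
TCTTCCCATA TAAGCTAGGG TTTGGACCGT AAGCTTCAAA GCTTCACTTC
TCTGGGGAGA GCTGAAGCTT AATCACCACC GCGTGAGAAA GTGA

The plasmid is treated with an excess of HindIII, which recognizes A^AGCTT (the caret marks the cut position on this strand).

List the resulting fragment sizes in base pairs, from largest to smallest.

HindIII sites (AAGCTT) start at positions 99, 181, 189, 215.
HindIII cuts after the first base of each site, so after positions 99, 181, 189, 215.
Circular molecule, 4 cuts → 4 fragments:
  100–181 → 82 bp
  182–189 → 8 bp
  190–215 → 26 bp
  216–244 then 1–99 → 29 + 99 = 128 bp
Sorted largest to smallest: 128, 82, 26, 8 bp.

128, 82, 26, 8 bp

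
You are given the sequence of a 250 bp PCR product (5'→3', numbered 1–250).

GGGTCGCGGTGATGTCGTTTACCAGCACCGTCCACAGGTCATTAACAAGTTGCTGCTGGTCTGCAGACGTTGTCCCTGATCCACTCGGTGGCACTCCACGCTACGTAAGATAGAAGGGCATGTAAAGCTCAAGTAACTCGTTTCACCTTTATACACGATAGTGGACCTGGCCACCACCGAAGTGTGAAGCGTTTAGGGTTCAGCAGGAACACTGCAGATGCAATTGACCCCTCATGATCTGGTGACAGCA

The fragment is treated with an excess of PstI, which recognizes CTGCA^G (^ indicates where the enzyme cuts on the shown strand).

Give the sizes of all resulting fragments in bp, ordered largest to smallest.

151, 65, 34 bp

PstI sites (CTGCAG) start at positions 61, 212.
PstI cuts after base 5 of each site (before the last base), so after positions 65, 216.
Linear molecule, 2 cuts → 3 fragments:
  1–65 → 65 bp
  66–216 → 151 bp
  217–250 → 34 bp
Sorted largest to smallest: 151, 65, 34 bp.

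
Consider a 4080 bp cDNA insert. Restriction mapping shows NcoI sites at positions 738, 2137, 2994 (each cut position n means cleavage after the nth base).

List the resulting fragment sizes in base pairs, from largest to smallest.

1399, 1086, 857, 738 bp

Linear molecule, 3 cuts → 4 fragments:
  738 − 0 = 738 bp
  2137 − 738 = 1399 bp
  2994 − 2137 = 857 bp
  4080 − 2994 = 1086 bp
Sorted largest to smallest: 1399, 1086, 857, 738 bp.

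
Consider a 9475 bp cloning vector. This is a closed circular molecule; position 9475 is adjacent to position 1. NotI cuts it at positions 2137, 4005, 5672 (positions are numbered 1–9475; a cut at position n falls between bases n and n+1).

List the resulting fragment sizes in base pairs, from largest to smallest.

Circular molecule, 3 cuts → 3 fragments:
  4005 − 2137 = 1868 bp
  5672 − 4005 = 1667 bp
  wrap: 9475 − 5672 + 2137 = 5940 bp
Sorted largest to smallest: 5940, 1868, 1667 bp.

5940, 1868, 1667 bp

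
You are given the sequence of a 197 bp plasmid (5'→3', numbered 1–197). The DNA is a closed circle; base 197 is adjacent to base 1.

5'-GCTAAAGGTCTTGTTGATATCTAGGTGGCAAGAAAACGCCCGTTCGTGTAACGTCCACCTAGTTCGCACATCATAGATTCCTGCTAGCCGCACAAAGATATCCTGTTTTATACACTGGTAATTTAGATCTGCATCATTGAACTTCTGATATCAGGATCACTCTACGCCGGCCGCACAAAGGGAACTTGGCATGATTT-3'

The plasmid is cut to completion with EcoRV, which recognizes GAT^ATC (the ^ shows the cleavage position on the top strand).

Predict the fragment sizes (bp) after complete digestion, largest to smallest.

EcoRV sites (GATATC) start at positions 16, 97, 147.
EcoRV cuts after base 3 of each site, so after positions 18, 99, 149.
Circular molecule, 3 cuts → 3 fragments:
  19–99 → 81 bp
  100–149 → 50 bp
  150–197 then 1–18 → 48 + 18 = 66 bp
Sorted largest to smallest: 81, 66, 50 bp.

81, 66, 50 bp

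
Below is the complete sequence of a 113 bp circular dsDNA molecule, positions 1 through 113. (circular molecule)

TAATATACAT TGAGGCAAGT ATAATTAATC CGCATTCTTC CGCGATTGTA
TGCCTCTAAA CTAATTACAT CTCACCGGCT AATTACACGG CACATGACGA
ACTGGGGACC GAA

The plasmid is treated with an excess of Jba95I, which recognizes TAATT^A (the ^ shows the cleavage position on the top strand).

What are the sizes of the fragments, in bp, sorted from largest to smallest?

55, 40, 18 bp

Jba95I sites (TAATTA) start at positions 22, 62, 80.
Jba95I cuts after base 5 of each site (before the last base), so after positions 26, 66, 84.
Circular molecule, 3 cuts → 3 fragments:
  27–66 → 40 bp
  67–84 → 18 bp
  85–113 then 1–26 → 29 + 26 = 55 bp
Sorted largest to smallest: 55, 40, 18 bp.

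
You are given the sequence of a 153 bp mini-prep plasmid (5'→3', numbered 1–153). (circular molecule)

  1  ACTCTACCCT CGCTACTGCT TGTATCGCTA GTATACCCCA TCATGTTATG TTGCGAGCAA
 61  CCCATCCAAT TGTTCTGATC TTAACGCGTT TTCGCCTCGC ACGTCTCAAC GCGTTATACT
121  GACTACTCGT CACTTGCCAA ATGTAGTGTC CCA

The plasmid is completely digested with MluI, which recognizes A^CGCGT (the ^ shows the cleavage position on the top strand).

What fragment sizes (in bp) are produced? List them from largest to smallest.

128, 25 bp

MluI sites (ACGCGT) start at positions 84, 109.
MluI cuts after the first base of each site, so after positions 84, 109.
Circular molecule, 2 cuts → 2 fragments:
  85–109 → 25 bp
  110–153 then 1–84 → 44 + 84 = 128 bp
Sorted largest to smallest: 128, 25 bp.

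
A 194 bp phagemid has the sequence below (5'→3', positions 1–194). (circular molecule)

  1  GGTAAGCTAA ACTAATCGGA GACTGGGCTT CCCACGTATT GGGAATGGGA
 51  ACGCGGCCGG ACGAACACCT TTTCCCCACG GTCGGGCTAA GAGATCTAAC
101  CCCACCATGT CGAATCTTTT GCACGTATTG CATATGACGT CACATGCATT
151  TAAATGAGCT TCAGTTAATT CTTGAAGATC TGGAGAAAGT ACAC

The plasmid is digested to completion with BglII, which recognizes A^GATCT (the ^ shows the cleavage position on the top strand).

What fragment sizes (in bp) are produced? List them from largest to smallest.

110, 84 bp

BglII sites (AGATCT) start at positions 92, 176.
BglII cuts after the first base of each site, so after positions 92, 176.
Circular molecule, 2 cuts → 2 fragments:
  93–176 → 84 bp
  177–194 then 1–92 → 18 + 92 = 110 bp
Sorted largest to smallest: 110, 84 bp.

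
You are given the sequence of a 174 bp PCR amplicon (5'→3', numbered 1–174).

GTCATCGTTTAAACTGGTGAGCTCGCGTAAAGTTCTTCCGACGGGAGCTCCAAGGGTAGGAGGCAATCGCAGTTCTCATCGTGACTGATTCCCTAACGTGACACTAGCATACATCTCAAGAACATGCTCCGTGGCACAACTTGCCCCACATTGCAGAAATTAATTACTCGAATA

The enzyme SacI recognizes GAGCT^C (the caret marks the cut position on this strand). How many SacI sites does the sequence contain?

GAGCTC occurs starting at positions 19, 45.
SacI cuts at 2 sites.

2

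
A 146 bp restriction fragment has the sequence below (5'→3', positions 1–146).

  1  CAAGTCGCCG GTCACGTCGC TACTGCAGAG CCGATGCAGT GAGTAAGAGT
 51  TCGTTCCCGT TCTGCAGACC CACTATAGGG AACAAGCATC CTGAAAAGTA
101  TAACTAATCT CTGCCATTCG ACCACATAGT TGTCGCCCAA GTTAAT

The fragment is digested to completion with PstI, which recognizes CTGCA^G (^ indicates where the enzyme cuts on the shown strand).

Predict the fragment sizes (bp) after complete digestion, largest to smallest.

80, 39, 27 bp

PstI sites (CTGCAG) start at positions 23, 62.
PstI cuts after base 5 of each site (before the last base), so after positions 27, 66.
Linear molecule, 2 cuts → 3 fragments:
  1–27 → 27 bp
  28–66 → 39 bp
  67–146 → 80 bp
Sorted largest to smallest: 80, 39, 27 bp.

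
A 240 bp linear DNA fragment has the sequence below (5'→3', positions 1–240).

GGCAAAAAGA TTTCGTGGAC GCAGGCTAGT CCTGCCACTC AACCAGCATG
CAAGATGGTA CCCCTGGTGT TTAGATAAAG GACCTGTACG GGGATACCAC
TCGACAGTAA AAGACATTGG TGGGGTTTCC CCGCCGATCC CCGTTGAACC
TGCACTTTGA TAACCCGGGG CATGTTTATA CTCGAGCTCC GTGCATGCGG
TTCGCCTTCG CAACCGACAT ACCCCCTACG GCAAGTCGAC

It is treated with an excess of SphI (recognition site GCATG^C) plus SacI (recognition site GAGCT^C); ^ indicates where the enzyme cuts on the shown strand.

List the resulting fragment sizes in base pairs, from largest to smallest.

138, 50, 43, 9 bp

SphI sites (GCATGC) start at positions 46, 193.
SphI cuts after base 5 of each site (before the last base), so after positions 50, 197.
The SacI site (GAGCTC) starts at position 184.
SacI cuts after base 5 of each site (before the last base), so after position 188.
Combined cut positions: 50, 188, 197.
Linear molecule, 3 cuts → 4 fragments:
  1–50 → 50 bp
  51–188 → 138 bp
  189–197 → 9 bp
  198–240 → 43 bp
Sorted largest to smallest: 138, 50, 43, 9 bp.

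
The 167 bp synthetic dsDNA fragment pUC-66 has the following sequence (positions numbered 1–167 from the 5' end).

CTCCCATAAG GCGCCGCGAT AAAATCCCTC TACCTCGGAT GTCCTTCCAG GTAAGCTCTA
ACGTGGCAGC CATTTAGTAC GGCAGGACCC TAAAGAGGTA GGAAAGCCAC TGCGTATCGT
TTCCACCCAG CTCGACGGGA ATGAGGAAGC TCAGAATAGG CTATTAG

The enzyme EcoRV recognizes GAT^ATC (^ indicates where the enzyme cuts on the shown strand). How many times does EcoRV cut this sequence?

0

No occurrence of GATATC is present in the sequence.
EcoRV does not cut: 0 sites.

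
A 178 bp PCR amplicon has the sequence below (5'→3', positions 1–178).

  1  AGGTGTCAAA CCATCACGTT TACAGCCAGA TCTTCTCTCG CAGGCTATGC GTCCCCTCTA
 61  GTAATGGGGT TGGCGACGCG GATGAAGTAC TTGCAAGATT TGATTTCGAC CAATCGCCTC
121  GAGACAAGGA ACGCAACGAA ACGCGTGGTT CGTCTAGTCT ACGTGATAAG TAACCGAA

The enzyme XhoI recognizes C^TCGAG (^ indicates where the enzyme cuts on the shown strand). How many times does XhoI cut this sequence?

CTCGAG occurs starting at position 118.
XhoI cuts at 1 site.

1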